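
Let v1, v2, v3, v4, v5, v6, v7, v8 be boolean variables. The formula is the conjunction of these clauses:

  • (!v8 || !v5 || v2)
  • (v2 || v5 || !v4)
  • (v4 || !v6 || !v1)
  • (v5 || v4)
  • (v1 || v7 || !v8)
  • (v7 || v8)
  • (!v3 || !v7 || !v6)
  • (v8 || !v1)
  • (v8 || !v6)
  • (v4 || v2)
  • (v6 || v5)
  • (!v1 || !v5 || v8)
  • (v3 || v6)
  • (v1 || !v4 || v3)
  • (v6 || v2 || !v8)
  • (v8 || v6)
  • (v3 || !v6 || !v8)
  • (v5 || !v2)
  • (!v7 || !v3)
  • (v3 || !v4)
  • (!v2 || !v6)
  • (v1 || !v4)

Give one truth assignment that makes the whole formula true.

v1=True  v2=True  v3=True  v4=True  v5=True  v6=False  v7=False  v8=True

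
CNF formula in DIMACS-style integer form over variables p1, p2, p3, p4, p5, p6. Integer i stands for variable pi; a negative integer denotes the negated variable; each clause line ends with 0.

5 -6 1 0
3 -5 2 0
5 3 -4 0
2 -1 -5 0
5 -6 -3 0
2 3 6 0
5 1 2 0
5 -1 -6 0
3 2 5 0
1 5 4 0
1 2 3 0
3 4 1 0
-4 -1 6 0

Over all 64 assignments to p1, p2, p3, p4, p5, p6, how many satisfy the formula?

20

Case analysis on p5 and p1:
  p5=T, p1=T: p3 free; 3 ways for (p2,p4,p6) × 2^1 = 6.
  p5=T, p1=F: p6 free; 5 ways for (p2,p3,p4) × 2^1 = 10.
  p5=F, p1=T: remaining (p2,p3,p4,p6) ∈ {(F,T,F,F); (T,F,F,F); (T,T,F,F)} — 3.
  p5=F, p1=F: remaining (p2,p3,p4,p6) ∈ {(T,T,T,F)} — 1.
Total: 6 + 10 + 3 + 1 = 20.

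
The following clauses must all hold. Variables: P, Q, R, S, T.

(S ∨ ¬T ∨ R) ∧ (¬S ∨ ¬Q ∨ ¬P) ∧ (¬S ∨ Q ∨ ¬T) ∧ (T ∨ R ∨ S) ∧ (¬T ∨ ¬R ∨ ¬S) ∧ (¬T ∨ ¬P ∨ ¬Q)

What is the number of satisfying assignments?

Case analysis on S and T:
  S=T, T=T: remaining (P,Q,R) ∈ {(F,T,F)} — 1.
  S=T, T=F: R free; 3 ways for (P,Q) × 2^1 = 6.
  S=F, T=T: remaining (P,Q,R) ∈ {(F,F,T); (F,T,T); (T,F,T)} — 3.
  S=F, T=F: remaining (P,Q,R) ∈ {(F,F,T); (F,T,T); (T,F,T); (T,T,T)} — 4.
Total: 1 + 6 + 3 + 4 = 14.

14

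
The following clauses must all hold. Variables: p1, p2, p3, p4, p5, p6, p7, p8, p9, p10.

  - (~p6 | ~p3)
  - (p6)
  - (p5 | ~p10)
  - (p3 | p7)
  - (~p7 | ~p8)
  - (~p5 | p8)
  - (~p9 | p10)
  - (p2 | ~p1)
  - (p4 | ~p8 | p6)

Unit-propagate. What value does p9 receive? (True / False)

(p6) stands alone — p6 = True.
(~p6 | ~p3): since p6 = True, the clause reduces to (~p3). p3 = False.
From (p3 | p7) and p3 = False: p7 = True.
In (~p8 | ~p7), ~p7 is now false; ~p8 must hold, so p8 = False.
(p8 | ~p5): since p8 = False, the clause reduces to (~p5). p5 = False.
In (~p10 | p5), p5 is now false; ~p10 must hold, so p10 = False.
In (p10 | ~p9), p10 is now false; ~p9 must hold, so p9 = False.

False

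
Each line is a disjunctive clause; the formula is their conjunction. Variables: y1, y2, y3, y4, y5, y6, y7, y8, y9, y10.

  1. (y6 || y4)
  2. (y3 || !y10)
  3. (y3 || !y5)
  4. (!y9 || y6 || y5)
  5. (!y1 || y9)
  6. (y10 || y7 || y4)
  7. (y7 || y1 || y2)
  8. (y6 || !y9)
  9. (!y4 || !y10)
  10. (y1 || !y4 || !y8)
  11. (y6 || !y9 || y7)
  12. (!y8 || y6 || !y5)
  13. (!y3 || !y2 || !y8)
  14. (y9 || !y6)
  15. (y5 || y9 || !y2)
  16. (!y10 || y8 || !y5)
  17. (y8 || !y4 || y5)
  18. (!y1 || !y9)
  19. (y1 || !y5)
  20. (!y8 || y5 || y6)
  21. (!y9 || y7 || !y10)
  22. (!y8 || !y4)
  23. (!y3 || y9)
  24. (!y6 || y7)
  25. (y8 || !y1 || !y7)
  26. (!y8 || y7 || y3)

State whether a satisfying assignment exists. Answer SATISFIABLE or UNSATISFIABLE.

SATISFIABLE

Try y1 = False.
  then y5 is forced to False.
Branch on y2: take y2 = False.
  then y7 is forced to True.
The remaining clauses are satisfied by y3 = True, y4 = False, y6 = True, y8 = False, y9 = True, y10 = True.
Every clause has at least one true literal under this assignment.
So y1=False, y2=False, y3=True, y4=False, y5=False, y6=True, y7=True, y8=False, y9=True, y10=True is a satisfying assignment.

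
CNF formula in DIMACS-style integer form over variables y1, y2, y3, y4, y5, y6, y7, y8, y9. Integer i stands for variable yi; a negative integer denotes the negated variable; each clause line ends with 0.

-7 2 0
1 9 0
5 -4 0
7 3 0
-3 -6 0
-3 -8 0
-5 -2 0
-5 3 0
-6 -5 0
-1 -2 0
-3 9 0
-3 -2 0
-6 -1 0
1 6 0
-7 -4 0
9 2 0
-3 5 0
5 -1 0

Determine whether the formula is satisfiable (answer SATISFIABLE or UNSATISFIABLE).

SATISFIABLE

Pure literal: y4 appears only negated; assign y4 = False.
y8 occurs only negated in the remaining clauses — set y8 = False.
Set y1 = True and propagate.
  then y2 is forced to False.
  then y7 is forced to False.
  then y3 is forced to True.
  then y6 is forced to False.
  then y9 is forced to True.
  then y5 is forced to True.
So y1=T, y2=F, y3=T, y4=F, y5=T, y6=F, y7=F, y8=F, y9=T is a satisfying assignment.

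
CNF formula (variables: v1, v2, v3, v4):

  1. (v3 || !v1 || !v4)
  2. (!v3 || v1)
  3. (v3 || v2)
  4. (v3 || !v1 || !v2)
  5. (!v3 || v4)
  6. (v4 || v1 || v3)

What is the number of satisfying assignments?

The models are:
  v1=0 v2=1 v3=0 v4=1
  v1=1 v2=0 v3=1 v4=1
  v1=1 v2=1 v3=1 v4=1
Count: 3.

3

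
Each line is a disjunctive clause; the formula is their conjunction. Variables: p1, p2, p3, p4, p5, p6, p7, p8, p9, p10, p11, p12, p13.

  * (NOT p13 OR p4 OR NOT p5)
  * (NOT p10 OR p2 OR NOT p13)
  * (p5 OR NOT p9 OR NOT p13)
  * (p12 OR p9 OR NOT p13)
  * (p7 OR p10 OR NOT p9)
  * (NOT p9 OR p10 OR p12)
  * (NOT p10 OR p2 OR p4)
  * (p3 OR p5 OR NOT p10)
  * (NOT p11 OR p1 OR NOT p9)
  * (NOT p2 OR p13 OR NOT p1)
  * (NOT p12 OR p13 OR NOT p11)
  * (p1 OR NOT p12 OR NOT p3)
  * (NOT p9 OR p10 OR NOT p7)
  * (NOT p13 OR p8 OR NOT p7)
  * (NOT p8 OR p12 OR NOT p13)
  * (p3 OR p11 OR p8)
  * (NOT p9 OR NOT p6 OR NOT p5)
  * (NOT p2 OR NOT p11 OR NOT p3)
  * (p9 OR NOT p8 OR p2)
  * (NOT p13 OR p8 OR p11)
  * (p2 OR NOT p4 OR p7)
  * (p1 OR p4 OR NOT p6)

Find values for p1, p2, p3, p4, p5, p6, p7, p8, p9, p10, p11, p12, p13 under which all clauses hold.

p1=F, p2=T, p3=F, p4=F, p5=F, p6=F, p7=F, p8=T, p9=F, p10=F, p11=F, p12=T, p13=F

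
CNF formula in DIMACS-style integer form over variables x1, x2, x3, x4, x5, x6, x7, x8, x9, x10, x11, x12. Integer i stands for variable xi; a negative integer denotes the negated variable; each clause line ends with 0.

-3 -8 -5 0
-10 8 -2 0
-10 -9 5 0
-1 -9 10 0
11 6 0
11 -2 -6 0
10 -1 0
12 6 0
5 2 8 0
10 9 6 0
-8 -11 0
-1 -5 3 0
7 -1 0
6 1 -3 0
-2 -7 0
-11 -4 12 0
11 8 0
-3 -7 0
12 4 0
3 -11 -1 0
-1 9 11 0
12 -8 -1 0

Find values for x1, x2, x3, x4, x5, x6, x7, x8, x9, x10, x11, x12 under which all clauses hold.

Pure literal: x12 appears only positively; assign x12 = True.
Branch on x1: take x1 = False.
Set x2 = False and propagate.
The remaining clauses are satisfied by x3 = False, x4 = True, x5 = True, x6 = True, x7 = True, x8 = True, x9 = True, x10 = False, x11 = False.
Every clause has at least one true literal under this assignment.

x1=F, x2=F, x3=F, x4=T, x5=T, x6=T, x7=T, x8=T, x9=T, x10=F, x11=F, x12=T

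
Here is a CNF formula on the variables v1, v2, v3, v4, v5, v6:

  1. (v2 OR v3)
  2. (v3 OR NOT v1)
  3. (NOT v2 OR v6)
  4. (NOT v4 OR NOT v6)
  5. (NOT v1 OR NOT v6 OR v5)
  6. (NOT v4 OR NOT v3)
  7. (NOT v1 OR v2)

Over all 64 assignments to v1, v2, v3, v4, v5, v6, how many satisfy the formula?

9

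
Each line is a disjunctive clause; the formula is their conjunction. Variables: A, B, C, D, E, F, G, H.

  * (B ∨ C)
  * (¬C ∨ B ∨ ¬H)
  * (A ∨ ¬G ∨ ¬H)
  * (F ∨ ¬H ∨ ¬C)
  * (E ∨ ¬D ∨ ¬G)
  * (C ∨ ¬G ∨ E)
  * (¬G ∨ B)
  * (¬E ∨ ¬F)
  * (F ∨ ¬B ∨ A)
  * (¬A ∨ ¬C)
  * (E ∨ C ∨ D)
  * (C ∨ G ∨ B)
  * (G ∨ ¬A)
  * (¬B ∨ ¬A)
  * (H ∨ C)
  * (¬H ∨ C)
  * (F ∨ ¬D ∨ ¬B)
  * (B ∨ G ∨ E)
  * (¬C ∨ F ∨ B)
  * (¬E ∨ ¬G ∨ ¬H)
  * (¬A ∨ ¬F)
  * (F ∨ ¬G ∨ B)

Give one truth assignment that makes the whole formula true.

A=F, B=T, C=T, D=F, E=F, F=T, G=F, H=T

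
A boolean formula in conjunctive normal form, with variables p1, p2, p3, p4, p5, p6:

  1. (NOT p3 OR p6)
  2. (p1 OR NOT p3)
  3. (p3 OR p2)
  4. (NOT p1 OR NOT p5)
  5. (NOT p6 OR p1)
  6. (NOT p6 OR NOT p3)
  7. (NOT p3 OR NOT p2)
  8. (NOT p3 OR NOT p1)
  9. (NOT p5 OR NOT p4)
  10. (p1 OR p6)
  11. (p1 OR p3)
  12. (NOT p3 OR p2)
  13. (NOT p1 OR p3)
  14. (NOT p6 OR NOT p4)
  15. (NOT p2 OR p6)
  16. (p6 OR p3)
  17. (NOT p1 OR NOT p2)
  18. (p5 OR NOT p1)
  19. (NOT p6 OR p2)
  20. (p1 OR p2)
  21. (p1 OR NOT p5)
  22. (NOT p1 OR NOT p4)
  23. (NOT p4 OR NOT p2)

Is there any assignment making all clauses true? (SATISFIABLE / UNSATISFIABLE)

p1 = True:
  propagation gives p5=False; an empty clause results — contradiction.
p1 = False:
  propagation gives p3=False; an empty clause results — contradiction.
Every branch closes, so no satisfying assignment exists.

UNSATISFIABLE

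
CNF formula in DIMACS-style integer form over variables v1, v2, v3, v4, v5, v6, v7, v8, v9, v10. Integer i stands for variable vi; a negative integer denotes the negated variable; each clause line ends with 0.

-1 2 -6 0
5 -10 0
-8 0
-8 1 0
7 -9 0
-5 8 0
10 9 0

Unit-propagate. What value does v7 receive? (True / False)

True

(~v8) is a unit clause: v8 = False.
(v8 \/ ~v5) with v8 = False leaves only ~v5, so v5 = False.
(~v10 \/ v5) with v5 = False leaves only ~v10, so v10 = False.
(v9 \/ v10): since v10 = False, the clause reduces to (v9). v9 = True.
In (~v9 \/ v7), ~v9 is now false; v7 must hold, so v7 = True.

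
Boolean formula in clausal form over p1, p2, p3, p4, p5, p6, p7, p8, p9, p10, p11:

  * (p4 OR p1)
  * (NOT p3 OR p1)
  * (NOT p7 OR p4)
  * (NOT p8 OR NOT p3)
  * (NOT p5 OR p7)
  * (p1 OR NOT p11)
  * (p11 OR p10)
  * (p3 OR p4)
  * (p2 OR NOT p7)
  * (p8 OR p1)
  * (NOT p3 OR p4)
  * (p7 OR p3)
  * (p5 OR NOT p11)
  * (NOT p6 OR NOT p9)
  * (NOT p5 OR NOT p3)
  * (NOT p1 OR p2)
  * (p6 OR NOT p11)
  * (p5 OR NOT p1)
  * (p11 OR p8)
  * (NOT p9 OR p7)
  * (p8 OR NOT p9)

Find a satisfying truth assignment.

p1=True, p2=True, p3=False, p4=True, p5=True, p6=False, p7=True, p8=True, p9=True, p10=True, p11=False

Check each clause:
  1. (p4 OR p1) — p1 is true.
  2. (NOT p3 OR p1) — p1 is true.
  3. (NOT p7 OR p4) — p4 is true.
  4. (NOT p8 OR NOT p3) — NOT p3 is true.
  5. (p7 OR NOT p5) — p7 is true.
  6. (NOT p11 OR p1) — p1 is true.
  7. (p11 OR p10) — p10 is true.
  8. (p3 OR p4) — p4 is true.
  9. (p2 OR NOT p7) — p2 is true.
  10. (p1 OR p8) — p8 is true.
  11. (p4 OR NOT p3) — p4 is true.
  12. (p3 OR p7) — p7 is true.
  13. (NOT p11 OR p5) — p5 is true.
  14. (NOT p6 OR NOT p9) — NOT p6 is true.
  15. (NOT p5 OR NOT p3) — NOT p3 is true.
  16. (p2 OR NOT p1) — p2 is true.
  17. (NOT p11 OR p6) — NOT p11 is true.
  18. (NOT p1 OR p5) — p5 is true.
  19. (p8 OR p11) — p8 is true.
  20. (NOT p9 OR p7) — p7 is true.
  21. (NOT p9 OR p8) — p8 is true.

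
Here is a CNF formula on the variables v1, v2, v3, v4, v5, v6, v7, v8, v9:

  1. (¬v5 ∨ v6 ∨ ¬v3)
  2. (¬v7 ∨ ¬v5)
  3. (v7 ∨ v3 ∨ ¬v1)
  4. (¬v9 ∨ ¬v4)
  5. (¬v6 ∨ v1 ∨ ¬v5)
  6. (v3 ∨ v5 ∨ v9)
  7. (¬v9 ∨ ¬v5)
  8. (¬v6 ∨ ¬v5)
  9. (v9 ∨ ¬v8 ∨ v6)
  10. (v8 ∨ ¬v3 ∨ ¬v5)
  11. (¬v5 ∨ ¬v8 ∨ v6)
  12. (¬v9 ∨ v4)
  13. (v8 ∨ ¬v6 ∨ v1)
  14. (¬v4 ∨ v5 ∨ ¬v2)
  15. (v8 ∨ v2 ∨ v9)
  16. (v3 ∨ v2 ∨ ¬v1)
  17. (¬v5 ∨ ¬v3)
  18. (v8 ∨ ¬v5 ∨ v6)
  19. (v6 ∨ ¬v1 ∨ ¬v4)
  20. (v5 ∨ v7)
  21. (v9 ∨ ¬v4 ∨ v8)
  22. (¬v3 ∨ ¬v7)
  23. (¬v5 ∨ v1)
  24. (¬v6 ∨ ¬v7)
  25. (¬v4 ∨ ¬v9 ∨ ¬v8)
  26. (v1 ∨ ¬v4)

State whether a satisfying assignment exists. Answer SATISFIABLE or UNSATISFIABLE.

UNSATISFIABLE

v5 = True:
  propagation gives v7=False, v9=False, v6=False, v3=False; an empty clause results — contradiction.
v5 = False:
  propagation gives v7=True, v3=False, v9=True, v4=False; an empty clause results — contradiction.
Every branch closes, so no satisfying assignment exists.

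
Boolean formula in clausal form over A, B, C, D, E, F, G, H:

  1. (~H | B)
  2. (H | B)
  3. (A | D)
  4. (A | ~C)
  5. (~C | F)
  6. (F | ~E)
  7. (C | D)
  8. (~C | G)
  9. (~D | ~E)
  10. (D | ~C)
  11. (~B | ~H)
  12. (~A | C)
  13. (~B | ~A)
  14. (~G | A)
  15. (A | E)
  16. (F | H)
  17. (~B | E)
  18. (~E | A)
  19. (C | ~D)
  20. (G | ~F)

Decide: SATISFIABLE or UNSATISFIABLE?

UNSATISFIABLE

A = True:
  propagation gives C=True, F=True, G=True, D=True; an empty clause results — contradiction.
A = False:
  propagation gives D=True, C=False; an empty clause results — contradiction.
Every branch closes, so no satisfying assignment exists.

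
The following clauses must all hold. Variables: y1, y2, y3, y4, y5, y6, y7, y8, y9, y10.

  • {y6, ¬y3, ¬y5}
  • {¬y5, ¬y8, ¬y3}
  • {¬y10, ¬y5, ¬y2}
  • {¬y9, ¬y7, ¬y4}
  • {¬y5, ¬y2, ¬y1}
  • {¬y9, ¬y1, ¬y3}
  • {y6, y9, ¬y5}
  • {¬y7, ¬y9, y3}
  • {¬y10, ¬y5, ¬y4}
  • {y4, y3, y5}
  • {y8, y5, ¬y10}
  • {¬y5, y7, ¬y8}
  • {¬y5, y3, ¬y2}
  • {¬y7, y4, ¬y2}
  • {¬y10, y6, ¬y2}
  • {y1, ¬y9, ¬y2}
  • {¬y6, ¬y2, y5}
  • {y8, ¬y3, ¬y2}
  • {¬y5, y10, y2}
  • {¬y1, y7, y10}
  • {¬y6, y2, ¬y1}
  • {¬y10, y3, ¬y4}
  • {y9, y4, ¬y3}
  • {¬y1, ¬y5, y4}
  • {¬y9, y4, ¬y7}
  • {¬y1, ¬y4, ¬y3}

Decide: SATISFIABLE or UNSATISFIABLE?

SATISFIABLE

Try y1 = False.
For the remaining variables, y2 = False, y3 = True, y4 = True, y5 = False, y6 = False, y7 = False, y8 = False, y9 = True, y10 = False works.
Every clause has at least one true literal under this assignment.
So y1=0  y2=0  y3=1  y4=1  y5=0  y6=0  y7=0  y8=0  y9=1  y10=0 is a satisfying assignment.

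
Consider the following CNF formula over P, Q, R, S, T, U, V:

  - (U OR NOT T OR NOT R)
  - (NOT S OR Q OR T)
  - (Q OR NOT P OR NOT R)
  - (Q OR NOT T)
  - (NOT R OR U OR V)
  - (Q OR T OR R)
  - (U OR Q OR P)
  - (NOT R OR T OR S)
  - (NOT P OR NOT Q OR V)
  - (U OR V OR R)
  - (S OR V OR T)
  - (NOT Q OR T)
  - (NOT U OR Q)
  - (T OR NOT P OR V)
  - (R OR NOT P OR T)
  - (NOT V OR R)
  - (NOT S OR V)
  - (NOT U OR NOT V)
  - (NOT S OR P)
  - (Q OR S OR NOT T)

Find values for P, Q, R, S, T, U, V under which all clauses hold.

P=False, Q=True, R=False, S=False, T=True, U=True, V=False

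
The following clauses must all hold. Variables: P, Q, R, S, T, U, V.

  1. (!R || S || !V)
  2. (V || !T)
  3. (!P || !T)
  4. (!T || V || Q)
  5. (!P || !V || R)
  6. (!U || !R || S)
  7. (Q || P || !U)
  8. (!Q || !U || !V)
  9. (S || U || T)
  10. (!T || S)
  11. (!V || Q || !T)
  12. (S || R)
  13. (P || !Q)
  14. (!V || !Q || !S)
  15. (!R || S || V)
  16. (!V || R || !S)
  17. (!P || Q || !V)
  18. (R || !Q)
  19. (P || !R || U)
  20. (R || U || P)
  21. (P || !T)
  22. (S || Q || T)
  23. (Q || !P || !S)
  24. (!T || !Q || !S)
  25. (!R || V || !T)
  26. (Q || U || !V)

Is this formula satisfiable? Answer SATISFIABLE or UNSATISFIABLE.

SATISFIABLE

Branch on P: take P = True.
  then T is forced to False.
Set Q = True and propagate.
  then R is forced to True.
Branch on S: take S = True.
  then V is forced to False.
U is now unconstrained; take U = False.
Every clause has at least one true literal under this assignment.
So P=True, Q=True, R=True, S=True, T=False, U=False, V=False is a satisfying assignment.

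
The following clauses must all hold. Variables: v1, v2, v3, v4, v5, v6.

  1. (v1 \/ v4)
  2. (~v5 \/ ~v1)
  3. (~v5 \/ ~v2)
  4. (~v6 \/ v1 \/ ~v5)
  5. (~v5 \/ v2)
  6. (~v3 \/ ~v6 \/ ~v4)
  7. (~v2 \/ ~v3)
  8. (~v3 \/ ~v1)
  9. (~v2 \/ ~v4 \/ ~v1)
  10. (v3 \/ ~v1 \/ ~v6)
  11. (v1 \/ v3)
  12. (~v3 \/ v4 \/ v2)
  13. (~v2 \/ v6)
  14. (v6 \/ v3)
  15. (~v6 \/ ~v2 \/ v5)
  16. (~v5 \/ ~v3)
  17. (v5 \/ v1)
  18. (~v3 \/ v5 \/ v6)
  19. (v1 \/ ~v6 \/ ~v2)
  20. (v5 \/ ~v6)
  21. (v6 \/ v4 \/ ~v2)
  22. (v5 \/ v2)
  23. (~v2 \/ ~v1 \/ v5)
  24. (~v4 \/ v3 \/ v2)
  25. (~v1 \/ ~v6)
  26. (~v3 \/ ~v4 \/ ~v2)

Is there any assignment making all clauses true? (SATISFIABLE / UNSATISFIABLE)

UNSATISFIABLE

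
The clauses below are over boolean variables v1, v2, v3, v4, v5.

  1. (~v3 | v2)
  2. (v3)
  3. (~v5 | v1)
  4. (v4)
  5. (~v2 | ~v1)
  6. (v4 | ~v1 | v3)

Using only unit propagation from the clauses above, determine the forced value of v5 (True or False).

False

(v3) is a unit clause: v3 = True.
(~v3 | v2) with v3 = True leaves only v2, so v2 = True.
(v4) stands alone — v4 = True.
In (~v2 | ~v1), ~v2 is now false; ~v1 must hold, so v1 = False.
From (v1 | ~v5) and v1 = False: v5 = False.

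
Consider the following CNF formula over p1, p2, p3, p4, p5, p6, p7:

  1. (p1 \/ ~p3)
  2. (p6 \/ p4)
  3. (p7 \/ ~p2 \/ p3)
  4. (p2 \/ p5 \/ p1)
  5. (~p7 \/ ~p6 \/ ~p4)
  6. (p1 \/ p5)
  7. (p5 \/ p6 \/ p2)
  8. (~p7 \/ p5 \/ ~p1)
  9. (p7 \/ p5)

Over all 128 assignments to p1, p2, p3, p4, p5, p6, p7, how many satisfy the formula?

24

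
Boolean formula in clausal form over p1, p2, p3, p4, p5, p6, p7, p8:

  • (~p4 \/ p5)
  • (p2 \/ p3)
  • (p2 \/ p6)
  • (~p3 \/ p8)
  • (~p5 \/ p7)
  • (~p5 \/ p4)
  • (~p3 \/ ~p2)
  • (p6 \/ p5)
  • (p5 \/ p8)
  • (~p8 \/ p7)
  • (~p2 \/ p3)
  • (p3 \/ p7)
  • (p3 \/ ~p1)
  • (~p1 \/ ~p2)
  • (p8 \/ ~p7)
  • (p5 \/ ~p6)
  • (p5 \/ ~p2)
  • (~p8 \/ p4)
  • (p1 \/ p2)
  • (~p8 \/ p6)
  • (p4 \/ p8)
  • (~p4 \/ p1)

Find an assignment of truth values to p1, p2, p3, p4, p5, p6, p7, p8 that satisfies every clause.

p1=1, p2=0, p3=1, p4=1, p5=1, p6=1, p7=1, p8=1

Check each clause:
  1. (p5 \/ ~p4) — p5 is true.
  2. (p3 \/ p2) — p3 is true.
  3. (p6 \/ p2) — p6 is true.
  4. (p8 \/ ~p3) — p8 is true.
  5. (p7 \/ ~p5) — p7 is true.
  6. (p4 \/ ~p5) — p4 is true.
  7. (~p3 \/ ~p2) — ~p2 is true.
  8. (p5 \/ p6) — p5 is true.
  9. (p5 \/ p8) — p8 is true.
  10. (~p8 \/ p7) — p7 is true.
  11. (~p2 \/ p3) — p3 is true.
  12. (p7 \/ p3) — p3 is true.
  13. (p3 \/ ~p1) — p3 is true.
  14. (~p2 \/ ~p1) — ~p2 is true.
  15. (p8 \/ ~p7) — p8 is true.
  16. (~p6 \/ p5) — p5 is true.
  17. (p5 \/ ~p2) — p5 is true.
  18. (p4 \/ ~p8) — p4 is true.
  19. (p2 \/ p1) — p1 is true.
  20. (~p8 \/ p6) — p6 is true.
  21. (p8 \/ p4) — p8 is true.
  22. (p1 \/ ~p4) — p1 is true.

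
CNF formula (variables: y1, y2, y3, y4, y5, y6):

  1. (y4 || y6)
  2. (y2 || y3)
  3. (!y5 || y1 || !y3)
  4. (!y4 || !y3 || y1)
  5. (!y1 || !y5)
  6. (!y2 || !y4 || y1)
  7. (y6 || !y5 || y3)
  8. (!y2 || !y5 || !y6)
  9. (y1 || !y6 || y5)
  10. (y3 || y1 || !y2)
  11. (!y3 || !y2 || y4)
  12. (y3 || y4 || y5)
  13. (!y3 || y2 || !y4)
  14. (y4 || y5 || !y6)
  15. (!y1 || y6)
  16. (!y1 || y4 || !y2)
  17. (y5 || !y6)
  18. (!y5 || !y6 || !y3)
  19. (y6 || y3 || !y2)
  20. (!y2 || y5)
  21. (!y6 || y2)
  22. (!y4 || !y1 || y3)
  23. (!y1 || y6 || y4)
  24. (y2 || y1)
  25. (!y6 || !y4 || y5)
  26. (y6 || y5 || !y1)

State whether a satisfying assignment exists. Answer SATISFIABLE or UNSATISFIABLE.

UNSATISFIABLE

y6 = True:
  propagation gives y5=True, y1=False, y3=False, y2=True; an empty clause results — contradiction.
y6 = False:
  propagation gives y4=True, y1=False, y3=False, y2=True; an empty clause results — contradiction.
Every branch closes, so no satisfying assignment exists.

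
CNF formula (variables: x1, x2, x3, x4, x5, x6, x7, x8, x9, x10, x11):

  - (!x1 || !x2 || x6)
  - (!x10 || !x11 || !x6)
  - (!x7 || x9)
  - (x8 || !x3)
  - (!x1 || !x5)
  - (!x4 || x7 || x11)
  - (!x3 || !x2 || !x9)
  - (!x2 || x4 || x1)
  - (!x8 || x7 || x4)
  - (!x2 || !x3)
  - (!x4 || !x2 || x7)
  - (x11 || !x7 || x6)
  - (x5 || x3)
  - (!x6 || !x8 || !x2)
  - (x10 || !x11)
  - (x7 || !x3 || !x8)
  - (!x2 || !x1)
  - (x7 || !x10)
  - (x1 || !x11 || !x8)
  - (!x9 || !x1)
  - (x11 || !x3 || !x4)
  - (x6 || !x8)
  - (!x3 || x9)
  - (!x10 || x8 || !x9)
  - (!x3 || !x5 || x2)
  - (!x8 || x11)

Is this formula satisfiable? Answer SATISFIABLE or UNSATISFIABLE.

Branch on x1: take x1 = False.
Try x2 = False.
For the remaining variables, x3 = False, x4 = False, x5 = True, x6 = False, x7 = False, x8 = False, x9 = False, x10 = False, x11 = False works.
Every clause has at least one true literal under this assignment.
So x1=False  x2=False  x3=False  x4=False  x5=True  x6=False  x7=False  x8=False  x9=False  x10=False  x11=False is a satisfying assignment.

SATISFIABLE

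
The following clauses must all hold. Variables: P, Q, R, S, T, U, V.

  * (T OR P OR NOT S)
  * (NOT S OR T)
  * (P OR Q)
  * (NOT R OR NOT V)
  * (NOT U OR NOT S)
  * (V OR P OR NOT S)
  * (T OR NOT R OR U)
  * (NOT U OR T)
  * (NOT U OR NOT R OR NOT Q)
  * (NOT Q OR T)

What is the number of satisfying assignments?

Split on T, then S.
  T=T, S=T: 7 of the 32 assignments to (P,Q,R,U,V) work.
  T=T, S=F: 16 of the 32 assignments to (P,Q,R,U,V) work.
  T=F, S=T: a clause becomes empty — 0.
  T=F, S=F: remaining (P,Q,R,U,V) ∈ {(T,F,F,F,F); (T,F,F,F,T)} — 2.
Total: 7 + 16 + 0 + 2 = 25.

25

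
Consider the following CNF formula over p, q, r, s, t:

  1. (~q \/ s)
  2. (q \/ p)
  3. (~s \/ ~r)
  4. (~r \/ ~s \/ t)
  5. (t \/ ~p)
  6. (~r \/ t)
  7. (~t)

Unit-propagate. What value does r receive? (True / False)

False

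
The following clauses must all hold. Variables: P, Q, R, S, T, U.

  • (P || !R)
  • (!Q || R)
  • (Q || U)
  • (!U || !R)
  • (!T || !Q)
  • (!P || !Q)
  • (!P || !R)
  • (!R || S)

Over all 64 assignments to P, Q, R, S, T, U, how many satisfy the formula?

8

Split on R, then Q.
  R=1, Q=1: a clause becomes empty — 0.
  R=1, Q=0: a clause becomes empty — 0.
  R=0, Q=1: a clause becomes empty — 0.
  R=0, Q=0: forces U=1; P, S, T free → 2^3 = 8.
Total: 0 + 0 + 0 + 8 = 8.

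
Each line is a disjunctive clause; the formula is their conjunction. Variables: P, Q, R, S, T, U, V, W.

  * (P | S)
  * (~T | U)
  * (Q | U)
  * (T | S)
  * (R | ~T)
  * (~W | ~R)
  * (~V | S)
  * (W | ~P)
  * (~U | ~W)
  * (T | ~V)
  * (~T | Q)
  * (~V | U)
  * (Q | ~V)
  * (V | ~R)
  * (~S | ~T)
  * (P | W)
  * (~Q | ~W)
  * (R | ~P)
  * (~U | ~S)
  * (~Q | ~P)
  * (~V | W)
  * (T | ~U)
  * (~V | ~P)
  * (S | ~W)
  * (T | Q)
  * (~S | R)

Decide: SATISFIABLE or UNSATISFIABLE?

UNSATISFIABLE

T = True:
  propagation gives U=True, R=True, W=False, P=False; an empty clause results — contradiction.
T = False:
  propagation gives S=True, V=False, R=False; an empty clause results — contradiction.
Every branch closes, so no satisfying assignment exists.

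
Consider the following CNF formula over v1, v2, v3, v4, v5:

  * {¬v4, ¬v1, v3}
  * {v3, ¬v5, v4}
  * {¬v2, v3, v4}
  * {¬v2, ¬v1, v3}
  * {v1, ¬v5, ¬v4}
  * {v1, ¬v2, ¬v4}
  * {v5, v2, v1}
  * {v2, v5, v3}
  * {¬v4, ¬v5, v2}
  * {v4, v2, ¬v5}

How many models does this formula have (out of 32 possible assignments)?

8

Case analysis on v2 and v4:
  v2=1, v4=1: remaining (v1,v3,v5) ∈ {(1,1,0); (1,1,1)} — 2.
  v2=1, v4=0: remaining (v1,v3,v5) ∈ {(0,1,0); (0,1,1); (1,1,0); (1,1,1)} — 4.
  v2=0, v4=1: remaining (v1,v3,v5) ∈ {(1,1,0)} — 1.
  v2=0, v4=0: remaining (v1,v3,v5) ∈ {(1,1,0)} — 1.
Total: 2 + 4 + 1 + 1 = 8.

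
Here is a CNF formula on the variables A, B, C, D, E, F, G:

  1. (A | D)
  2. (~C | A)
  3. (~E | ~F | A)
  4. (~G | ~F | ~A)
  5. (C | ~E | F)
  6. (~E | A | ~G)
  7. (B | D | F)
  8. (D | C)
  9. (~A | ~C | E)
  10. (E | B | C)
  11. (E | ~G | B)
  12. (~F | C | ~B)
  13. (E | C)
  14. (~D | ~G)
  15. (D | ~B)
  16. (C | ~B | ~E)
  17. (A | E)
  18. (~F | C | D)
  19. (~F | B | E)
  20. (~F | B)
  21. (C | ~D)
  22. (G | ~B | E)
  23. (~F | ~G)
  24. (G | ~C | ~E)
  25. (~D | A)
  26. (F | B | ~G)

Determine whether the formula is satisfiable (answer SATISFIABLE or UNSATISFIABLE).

UNSATISFIABLE

E = True:
  F = True:
    propagation gives A=True, G=False, B=True, C=True; an empty clause results — contradiction.
  F = False:
    propagation gives C=True, A=True, G=True, D=False; an empty clause results — contradiction.
E = False:
  propagation gives C=True, A=True; an empty clause results — contradiction.
Every branch closes, so no satisfying assignment exists.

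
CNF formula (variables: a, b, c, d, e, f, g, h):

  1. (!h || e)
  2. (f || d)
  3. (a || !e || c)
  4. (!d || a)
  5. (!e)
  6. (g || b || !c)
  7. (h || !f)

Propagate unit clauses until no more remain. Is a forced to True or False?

True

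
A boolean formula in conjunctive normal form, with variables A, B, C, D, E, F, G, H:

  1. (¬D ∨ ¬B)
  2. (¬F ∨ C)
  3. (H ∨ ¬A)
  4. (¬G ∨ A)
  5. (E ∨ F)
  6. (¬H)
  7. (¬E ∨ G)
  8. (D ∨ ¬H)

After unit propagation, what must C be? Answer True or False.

True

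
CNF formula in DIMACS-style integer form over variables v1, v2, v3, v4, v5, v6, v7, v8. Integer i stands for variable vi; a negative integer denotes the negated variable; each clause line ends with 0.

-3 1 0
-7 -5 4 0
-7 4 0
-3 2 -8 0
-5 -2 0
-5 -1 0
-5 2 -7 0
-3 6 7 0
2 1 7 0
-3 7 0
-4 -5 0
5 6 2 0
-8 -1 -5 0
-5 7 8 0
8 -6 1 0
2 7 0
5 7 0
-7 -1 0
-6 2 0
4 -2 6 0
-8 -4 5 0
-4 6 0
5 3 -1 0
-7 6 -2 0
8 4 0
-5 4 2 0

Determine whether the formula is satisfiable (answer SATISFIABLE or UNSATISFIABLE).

UNSATISFIABLE

v5 = True:
  propagation gives v2=False, v1=False, v3=False, v7=False; an empty clause results — contradiction.
v5 = False:
  propagation gives v7=True, v4=True, v1=False, v3=False; an empty clause results — contradiction.
Every branch closes, so no satisfying assignment exists.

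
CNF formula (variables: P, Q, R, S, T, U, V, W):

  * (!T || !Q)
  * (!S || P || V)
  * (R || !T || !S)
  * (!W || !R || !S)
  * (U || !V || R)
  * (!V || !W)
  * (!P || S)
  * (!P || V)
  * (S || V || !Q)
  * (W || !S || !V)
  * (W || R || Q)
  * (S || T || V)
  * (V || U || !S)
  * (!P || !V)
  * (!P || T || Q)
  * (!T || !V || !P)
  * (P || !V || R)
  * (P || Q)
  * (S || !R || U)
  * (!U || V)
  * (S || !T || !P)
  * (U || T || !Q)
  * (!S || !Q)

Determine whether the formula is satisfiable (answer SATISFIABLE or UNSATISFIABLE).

SATISFIABLE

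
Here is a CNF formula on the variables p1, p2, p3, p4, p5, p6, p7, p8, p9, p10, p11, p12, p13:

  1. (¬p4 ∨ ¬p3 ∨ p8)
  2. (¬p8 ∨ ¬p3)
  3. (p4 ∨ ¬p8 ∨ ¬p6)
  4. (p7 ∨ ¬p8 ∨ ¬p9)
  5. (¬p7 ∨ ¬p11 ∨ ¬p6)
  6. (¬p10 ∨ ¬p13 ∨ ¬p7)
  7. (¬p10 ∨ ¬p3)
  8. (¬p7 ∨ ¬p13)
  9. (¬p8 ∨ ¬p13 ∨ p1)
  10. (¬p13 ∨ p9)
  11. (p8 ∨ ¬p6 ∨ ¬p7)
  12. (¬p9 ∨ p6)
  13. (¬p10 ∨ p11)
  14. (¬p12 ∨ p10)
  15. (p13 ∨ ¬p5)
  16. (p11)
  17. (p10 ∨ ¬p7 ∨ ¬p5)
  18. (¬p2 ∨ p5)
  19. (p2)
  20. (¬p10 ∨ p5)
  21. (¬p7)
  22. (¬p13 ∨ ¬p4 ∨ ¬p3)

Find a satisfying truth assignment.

p1=False, p2=True, p3=False, p4=False, p5=True, p6=True, p7=False, p8=False, p9=True, p10=True, p11=True, p12=False, p13=True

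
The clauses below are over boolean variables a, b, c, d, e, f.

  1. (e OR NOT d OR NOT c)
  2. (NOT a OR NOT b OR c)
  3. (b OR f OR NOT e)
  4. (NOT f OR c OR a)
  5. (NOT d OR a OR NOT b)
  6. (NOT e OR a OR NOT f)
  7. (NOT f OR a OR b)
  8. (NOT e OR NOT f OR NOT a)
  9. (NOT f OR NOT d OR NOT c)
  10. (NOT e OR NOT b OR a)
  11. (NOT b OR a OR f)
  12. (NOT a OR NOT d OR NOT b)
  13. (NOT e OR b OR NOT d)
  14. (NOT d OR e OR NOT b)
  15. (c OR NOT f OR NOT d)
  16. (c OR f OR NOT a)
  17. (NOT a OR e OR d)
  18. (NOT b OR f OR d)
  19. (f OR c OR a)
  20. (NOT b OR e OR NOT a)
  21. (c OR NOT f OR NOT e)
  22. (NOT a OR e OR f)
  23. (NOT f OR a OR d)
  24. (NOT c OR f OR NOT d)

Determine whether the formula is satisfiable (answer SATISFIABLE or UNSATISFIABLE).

SATISFIABLE

Try a = False.
The remaining clauses are satisfied by b = False, c = True, d = False, e = False, f = False.
So a = F, b = F, c = T, d = F, e = F, f = F is a satisfying assignment.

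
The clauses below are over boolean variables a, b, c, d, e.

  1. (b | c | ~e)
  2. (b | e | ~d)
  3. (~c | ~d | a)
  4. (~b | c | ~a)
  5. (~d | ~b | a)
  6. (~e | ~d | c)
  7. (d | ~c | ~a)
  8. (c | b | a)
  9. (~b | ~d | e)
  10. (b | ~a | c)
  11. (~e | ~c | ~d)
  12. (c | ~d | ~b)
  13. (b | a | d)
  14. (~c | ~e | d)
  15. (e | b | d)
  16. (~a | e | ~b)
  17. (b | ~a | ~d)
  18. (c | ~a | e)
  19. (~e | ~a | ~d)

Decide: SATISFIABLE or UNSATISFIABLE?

SATISFIABLE

Branch on a: take a = False.
For the remaining variables, b = True, c = False, d = False, e = True works.
Every clause has at least one true literal under this assignment.
So a = 0, b = 1, c = 0, d = 0, e = 1 is a satisfying assignment.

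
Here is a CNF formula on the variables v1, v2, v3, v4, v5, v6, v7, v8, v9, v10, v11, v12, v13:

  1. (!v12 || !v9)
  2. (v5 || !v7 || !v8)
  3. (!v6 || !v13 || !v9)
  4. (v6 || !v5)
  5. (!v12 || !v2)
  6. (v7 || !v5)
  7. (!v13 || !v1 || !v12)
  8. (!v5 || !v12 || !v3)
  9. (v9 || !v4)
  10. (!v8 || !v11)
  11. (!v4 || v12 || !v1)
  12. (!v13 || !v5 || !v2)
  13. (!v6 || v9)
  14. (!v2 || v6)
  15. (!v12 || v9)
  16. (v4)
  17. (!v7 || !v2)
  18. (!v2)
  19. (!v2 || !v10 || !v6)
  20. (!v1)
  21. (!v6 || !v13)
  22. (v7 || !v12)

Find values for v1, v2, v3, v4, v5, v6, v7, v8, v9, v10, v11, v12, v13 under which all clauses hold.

v1=0  v2=0  v3=1  v4=1  v5=0  v6=0  v7=0  v8=0  v9=1  v10=0  v11=1  v12=0  v13=0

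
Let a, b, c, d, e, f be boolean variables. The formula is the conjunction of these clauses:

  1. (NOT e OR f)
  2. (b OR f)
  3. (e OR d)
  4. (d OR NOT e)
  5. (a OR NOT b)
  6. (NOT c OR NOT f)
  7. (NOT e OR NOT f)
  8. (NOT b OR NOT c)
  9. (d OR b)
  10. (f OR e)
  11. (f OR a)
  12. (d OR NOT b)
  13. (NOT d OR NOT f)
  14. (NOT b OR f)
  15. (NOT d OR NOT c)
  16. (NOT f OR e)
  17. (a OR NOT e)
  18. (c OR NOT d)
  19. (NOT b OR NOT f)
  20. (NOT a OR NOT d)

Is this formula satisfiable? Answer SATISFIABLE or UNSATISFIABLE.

f = True:
  propagation gives c=False, e=False; an empty clause results — contradiction.
f = False:
  propagation gives e=False; an empty clause results — contradiction.
Every branch closes, so no satisfying assignment exists.

UNSATISFIABLE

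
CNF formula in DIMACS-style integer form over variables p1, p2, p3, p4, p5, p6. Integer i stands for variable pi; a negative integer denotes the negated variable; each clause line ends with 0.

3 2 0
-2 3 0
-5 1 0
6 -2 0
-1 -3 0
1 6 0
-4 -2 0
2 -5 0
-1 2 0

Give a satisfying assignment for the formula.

p1 = False, p2 = True, p3 = True, p4 = False, p5 = False, p6 = True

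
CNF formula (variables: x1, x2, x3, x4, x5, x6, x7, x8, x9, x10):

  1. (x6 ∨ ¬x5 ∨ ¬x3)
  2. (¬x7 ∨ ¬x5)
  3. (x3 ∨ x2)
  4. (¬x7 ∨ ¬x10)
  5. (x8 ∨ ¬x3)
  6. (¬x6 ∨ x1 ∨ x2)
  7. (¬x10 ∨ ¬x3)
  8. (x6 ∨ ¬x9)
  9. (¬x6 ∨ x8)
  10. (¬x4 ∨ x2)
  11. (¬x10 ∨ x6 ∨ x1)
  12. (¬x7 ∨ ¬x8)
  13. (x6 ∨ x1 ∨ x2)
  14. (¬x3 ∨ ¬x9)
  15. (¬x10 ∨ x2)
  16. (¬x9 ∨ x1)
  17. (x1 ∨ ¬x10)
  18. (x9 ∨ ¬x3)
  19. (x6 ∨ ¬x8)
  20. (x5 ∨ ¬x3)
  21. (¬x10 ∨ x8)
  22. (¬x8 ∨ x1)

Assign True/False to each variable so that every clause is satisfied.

x1 = T  x2 = T  x3 = F  x4 = T  x5 = T  x6 = F  x7 = F  x8 = F  x9 = F  x10 = F

Check each clause:
  1. (¬x5 ∨ x6 ∨ ¬x3) — ¬x3 is true.
  2. (¬x5 ∨ ¬x7) — ¬x7 is true.
  3. (x2 ∨ x3) — x2 is true.
  4. (¬x7 ∨ ¬x10) — ¬x7 is true.
  5. (¬x3 ∨ x8) — ¬x3 is true.
  6. (x2 ∨ ¬x6 ∨ x1) — x1 is true.
  7. (¬x10 ∨ ¬x3) — ¬x3 is true.
  8. (¬x9 ∨ x6) — ¬x9 is true.
  9. (¬x6 ∨ x8) — ¬x6 is true.
  10. (x2 ∨ ¬x4) — x2 is true.
  11. (¬x10 ∨ x6 ∨ x1) — x1 is true.
  12. (¬x8 ∨ ¬x7) — ¬x8 is true.
  13. (x6 ∨ x2 ∨ x1) — x1 is true.
  14. (¬x3 ∨ ¬x9) — ¬x3 is true.
  15. (x2 ∨ ¬x10) — x2 is true.
  16. (x1 ∨ ¬x9) — x1 is true.
  17. (x1 ∨ ¬x10) — x1 is true.
  18. (x9 ∨ ¬x3) — ¬x3 is true.
  19. (¬x8 ∨ x6) — ¬x8 is true.
  20. (¬x3 ∨ x5) — x5 is true.
  21. (¬x10 ∨ x8) — ¬x10 is true.
  22. (x1 ∨ ¬x8) — ¬x8 is true.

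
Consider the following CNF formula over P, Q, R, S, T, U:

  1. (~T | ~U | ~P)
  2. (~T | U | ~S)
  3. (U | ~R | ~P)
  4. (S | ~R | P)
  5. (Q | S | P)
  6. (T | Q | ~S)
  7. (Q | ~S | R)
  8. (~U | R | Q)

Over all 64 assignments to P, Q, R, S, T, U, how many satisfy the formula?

Split on S, then P.
  S=1, P=1: remaining (Q,R,T,U) ∈ {(1,0,0,0); (1,0,0,1); (1,1,0,1)} — 3.
  S=1, P=0: 7 of the 16 assignments to (Q,R,T,U) work.
  S=0, P=1: 7 of the 16 assignments to (Q,R,T,U) work.
  S=0, P=0: remaining (Q,R,T,U) ∈ {(1,0,0,0); (1,0,0,1); (1,0,1,0); (1,0,1,1)} — 4.
Total: 3 + 7 + 7 + 4 = 21.

21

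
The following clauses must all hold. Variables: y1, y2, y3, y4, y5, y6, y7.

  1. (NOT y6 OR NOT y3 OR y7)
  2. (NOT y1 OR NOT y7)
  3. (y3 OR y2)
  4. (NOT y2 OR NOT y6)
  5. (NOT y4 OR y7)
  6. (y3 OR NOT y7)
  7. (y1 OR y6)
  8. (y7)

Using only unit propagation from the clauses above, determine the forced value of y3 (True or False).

True

(y7) stands alone — y7 = True.
From (NOT y7 OR NOT y1) and y7 = True: y1 = False.
In (NOT y7 OR y3), NOT y7 is now false; y3 must hold, so y3 = True.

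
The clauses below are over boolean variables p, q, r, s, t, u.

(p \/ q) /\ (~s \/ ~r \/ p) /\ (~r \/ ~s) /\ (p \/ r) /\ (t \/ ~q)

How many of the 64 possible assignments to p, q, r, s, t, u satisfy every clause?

Case analysis on p and r:
  p=1, r=1: u free; 3 ways for (q,s,t) × 2^1 = 6.
  p=1, r=0: s, u free; 3 ways for (q,t) × 2^2 = 12.
  p=0, r=1: remaining (q,s,t,u) ∈ {(1,0,1,0); (1,0,1,1)} — 2.
  p=0, r=0: a clause becomes empty — 0.
Total: 6 + 12 + 2 + 0 = 20.

20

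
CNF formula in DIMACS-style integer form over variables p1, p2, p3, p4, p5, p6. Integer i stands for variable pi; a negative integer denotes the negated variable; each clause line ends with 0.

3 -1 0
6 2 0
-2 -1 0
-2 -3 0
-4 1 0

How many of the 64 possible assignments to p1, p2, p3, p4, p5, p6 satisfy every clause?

Split on p1, then p2.
  p1=1, p2=1: a clause becomes empty — 0.
  p1=1, p2=0: remaining (p3,p4,p5,p6) ∈ {(1,0,0,1); (1,0,1,1); (1,1,0,1); (1,1,1,1)} — 4.
  p1=0, p2=1: remaining (p3,p4,p5,p6) ∈ {(0,0,0,0); (0,0,0,1); (0,0,1,0); (0,0,1,1)} — 4.
  p1=0, p2=0: remaining (p3,p4,p5,p6) ∈ {(0,0,0,1); (0,0,1,1); (1,0,0,1); (1,0,1,1)} — 4.
Total: 0 + 4 + 4 + 4 = 12.

12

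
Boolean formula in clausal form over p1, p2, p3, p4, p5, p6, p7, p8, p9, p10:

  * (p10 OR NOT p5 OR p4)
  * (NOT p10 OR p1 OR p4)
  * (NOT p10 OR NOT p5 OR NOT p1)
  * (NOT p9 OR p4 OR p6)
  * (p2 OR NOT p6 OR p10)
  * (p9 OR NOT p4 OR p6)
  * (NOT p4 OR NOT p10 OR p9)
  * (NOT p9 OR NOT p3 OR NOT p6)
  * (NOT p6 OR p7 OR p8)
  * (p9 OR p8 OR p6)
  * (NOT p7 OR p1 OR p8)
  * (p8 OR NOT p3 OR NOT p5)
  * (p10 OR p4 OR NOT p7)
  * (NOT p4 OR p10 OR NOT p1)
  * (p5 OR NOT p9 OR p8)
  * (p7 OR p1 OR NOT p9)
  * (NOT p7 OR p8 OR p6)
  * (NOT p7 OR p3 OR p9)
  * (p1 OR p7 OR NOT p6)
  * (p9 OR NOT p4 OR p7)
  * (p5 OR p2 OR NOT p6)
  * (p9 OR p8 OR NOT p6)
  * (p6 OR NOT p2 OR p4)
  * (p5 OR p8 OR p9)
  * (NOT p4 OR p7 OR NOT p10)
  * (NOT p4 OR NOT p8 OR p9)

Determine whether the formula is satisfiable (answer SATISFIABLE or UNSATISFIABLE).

Set p1 = False and propagate.
Set p2 = False and propagate.
Set p3 = True and propagate.
The remaining clauses are satisfied by p4 = True, p5 = True, p6 = False, p7 = True, p8 = True, p9 = True, p10 = False.
So p1=0  p2=0  p3=1  p4=1  p5=1  p6=0  p7=1  p8=1  p9=1  p10=0 is a satisfying assignment.

SATISFIABLE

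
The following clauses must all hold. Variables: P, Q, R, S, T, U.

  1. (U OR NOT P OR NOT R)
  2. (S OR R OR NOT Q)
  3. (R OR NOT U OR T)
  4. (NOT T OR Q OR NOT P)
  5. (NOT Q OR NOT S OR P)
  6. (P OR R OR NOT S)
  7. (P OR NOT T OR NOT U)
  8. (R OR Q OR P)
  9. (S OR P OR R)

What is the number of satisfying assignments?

20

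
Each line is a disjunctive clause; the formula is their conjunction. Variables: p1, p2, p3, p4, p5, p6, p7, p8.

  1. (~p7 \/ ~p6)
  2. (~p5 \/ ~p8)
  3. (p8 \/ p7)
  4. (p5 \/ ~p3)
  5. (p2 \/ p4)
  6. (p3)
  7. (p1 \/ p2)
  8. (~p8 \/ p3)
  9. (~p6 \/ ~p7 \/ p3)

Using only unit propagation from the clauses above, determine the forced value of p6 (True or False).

False

Unit clause (p3) sets p3 = True.
(p5 \/ ~p3) with p3 = True leaves only p5, so p5 = True.
In (~p8 \/ ~p5), ~p5 is now false; ~p8 must hold, so p8 = False.
From (p7 \/ p8) and p8 = False: p7 = True.
(~p7 \/ ~p6) with p7 = True leaves only ~p6, so p6 = False.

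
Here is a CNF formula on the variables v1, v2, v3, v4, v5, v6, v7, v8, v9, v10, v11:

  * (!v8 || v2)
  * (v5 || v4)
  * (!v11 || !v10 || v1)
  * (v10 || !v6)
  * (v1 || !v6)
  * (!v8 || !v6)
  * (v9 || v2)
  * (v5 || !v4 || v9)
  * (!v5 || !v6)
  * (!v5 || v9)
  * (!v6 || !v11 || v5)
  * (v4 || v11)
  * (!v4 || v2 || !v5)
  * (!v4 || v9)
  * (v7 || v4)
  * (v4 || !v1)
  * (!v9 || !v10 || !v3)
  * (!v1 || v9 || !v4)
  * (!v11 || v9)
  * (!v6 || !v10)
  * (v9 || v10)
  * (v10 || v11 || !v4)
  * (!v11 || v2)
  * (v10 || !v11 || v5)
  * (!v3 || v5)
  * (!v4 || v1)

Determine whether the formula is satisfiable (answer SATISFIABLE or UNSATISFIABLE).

Pure literal: v2 appears only positively; assign v2 = True.
v3 occurs only negated in the remaining clauses — set v3 = False.
Try v1 = True.
  then v4 is forced to True.
  then v9 is forced to True.
Set v5 = True and propagate.
  then v6 is forced to False.
The remaining clauses are satisfied by v7 = False, v8 = False, v10 = True, v11 = False.
So v1=True, v2=True, v3=False, v4=True, v5=True, v6=False, v7=False, v8=False, v9=True, v10=True, v11=False is a satisfying assignment.

SATISFIABLE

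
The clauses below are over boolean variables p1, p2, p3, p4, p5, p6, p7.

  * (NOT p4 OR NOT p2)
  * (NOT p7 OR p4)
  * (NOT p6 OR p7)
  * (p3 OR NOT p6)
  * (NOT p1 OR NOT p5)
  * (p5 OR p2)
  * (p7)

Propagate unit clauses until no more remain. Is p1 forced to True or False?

False

(p7) stands alone — p7 = True.
In (NOT p7 OR p4), NOT p7 is now false; p4 must hold, so p4 = True.
(NOT p4 OR NOT p2) with p4 = True leaves only NOT p2, so p2 = False.
(p5 OR p2): since p2 = False, the clause reduces to (p5). p5 = True.
In (NOT p5 OR NOT p1), NOT p5 is now false; NOT p1 must hold, so p1 = False.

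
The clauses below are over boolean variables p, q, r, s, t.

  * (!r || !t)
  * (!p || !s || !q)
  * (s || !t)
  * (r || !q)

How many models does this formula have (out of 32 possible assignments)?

Case analysis on q and r:
  q=1, r=1: remaining (p,s,t) ∈ {(0,0,0); (0,1,0); (1,0,0)} — 3.
  q=1, r=0: a clause becomes empty — 0.
  q=0, r=1: remaining (p,s,t) ∈ {(0,0,0); (0,1,0); (1,0,0); (1,1,0)} — 4.
  q=0, r=0: p free; 3 ways for (s,t) × 2^1 = 6.
Total: 3 + 0 + 4 + 6 = 13.

13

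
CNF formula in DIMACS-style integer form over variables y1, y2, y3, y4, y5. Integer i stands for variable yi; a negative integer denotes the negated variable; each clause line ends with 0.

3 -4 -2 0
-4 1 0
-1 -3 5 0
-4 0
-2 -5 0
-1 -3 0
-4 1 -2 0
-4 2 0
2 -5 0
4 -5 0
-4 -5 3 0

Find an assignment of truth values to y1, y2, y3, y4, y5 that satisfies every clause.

(¬y4) is a unit clause, so y4 = False.
Unit propagation: (¬y5) forces y5 = False.
Pure literal: y3 appears only negated; assign y3 = False.
y1, y2 are now unconstrained; take y1 = True, y2 = True.

y1=True, y2=True, y3=False, y4=False, y5=False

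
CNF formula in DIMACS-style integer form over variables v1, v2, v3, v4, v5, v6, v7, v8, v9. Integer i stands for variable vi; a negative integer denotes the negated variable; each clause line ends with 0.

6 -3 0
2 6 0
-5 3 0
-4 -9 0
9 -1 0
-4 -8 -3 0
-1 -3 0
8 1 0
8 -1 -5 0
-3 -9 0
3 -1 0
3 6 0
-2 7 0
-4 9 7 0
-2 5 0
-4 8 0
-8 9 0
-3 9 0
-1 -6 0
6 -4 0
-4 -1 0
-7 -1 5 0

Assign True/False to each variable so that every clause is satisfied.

Pure literal: v4 appears only negated; assign v4 = False.
Branch on v1: take v1 = False.
  then v8 is forced to True.
  then v9 is forced to True.
  then v3 is forced to False.
  then v5 is forced to False.
  then v6 is forced to True.
  then v2 is forced to False.
v7 is now unconstrained; take v7 = False.
Every clause has at least one true literal under this assignment.

v1=False  v2=False  v3=False  v4=False  v5=False  v6=True  v7=False  v8=True  v9=True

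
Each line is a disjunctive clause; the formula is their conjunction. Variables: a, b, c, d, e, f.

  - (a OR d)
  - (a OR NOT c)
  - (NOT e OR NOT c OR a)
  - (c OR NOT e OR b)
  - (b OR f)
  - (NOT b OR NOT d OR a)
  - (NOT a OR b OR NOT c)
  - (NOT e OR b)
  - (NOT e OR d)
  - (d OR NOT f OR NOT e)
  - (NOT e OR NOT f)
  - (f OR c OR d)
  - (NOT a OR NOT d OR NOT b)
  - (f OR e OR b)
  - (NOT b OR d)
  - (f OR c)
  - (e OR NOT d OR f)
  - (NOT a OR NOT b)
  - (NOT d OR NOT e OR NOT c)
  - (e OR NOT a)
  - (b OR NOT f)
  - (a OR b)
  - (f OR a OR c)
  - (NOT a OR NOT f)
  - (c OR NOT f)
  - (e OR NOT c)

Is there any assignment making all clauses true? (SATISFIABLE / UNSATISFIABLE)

a = True:
  propagation gives b=False, f=True; an empty clause results — contradiction.
a = False:
  propagation gives d=True, c=False, b=False; an empty clause results — contradiction.
Every branch closes, so no satisfying assignment exists.

UNSATISFIABLE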